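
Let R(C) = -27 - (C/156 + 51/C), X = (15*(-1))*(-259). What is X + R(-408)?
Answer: 401517/104 ≈ 3860.7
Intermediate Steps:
X = 3885 (X = -15*(-259) = 3885)
R(C) = -27 - 51/C - C/156 (R(C) = -27 - (C*(1/156) + 51/C) = -27 - (C/156 + 51/C) = -27 - (51/C + C/156) = -27 + (-51/C - C/156) = -27 - 51/C - C/156)
X + R(-408) = 3885 + (-27 - 51/(-408) - 1/156*(-408)) = 3885 + (-27 - 51*(-1/408) + 34/13) = 3885 + (-27 + 1/8 + 34/13) = 3885 - 2523/104 = 401517/104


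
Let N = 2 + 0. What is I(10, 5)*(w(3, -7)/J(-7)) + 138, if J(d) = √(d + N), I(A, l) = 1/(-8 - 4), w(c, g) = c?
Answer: 138 + I*√5/20 ≈ 138.0 + 0.1118*I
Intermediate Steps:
N = 2
I(A, l) = -1/12 (I(A, l) = 1/(-12) = -1/12)
J(d) = √(2 + d) (J(d) = √(d + 2) = √(2 + d))
I(10, 5)*(w(3, -7)/J(-7)) + 138 = -1/(4*(√(2 - 7))) + 138 = -1/(4*(√(-5))) + 138 = -1/(4*(I*√5)) + 138 = -(-I*√5/5)/4 + 138 = -(-1)*I*√5/20 + 138 = I*√5/20 + 138 = 138 + I*√5/20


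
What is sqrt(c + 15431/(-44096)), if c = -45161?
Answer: 3*I*sqrt(902102983)/424 ≈ 212.51*I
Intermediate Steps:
sqrt(c + 15431/(-44096)) = sqrt(-45161 + 15431/(-44096)) = sqrt(-45161 + 15431*(-1/44096)) = sqrt(-45161 - 1187/3392) = sqrt(-153187299/3392) = 3*I*sqrt(902102983)/424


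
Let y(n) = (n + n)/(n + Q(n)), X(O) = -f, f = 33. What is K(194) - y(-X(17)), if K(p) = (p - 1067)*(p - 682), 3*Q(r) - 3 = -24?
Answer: 5538279/13 ≈ 4.2602e+5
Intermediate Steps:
Q(r) = -7 (Q(r) = 1 + (⅓)*(-24) = 1 - 8 = -7)
X(O) = -33 (X(O) = -1*33 = -33)
K(p) = (-1067 + p)*(-682 + p)
y(n) = 2*n/(-7 + n) (y(n) = (n + n)/(n - 7) = (2*n)/(-7 + n) = 2*n/(-7 + n))
K(194) - y(-X(17)) = (727694 + 194² - 1749*194) - 2*(-1*(-33))/(-7 - 1*(-33)) = (727694 + 37636 - 339306) - 2*33/(-7 + 33) = 426024 - 2*33/26 = 426024 - 1*33/13 = 426024 - 33/13 = 5538279/13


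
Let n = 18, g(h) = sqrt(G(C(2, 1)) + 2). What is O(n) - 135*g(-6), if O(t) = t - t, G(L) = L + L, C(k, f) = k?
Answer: -135*sqrt(6) ≈ -330.68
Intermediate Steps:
G(L) = 2*L
g(h) = sqrt(6) (g(h) = sqrt(2*2 + 2) = sqrt(4 + 2) = sqrt(6))
O(t) = 0
O(n) - 135*g(-6) = 0 - 135*sqrt(6) = -135*sqrt(6)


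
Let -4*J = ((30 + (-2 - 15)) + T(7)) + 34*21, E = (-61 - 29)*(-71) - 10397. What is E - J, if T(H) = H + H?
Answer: -15287/4 ≈ -3821.8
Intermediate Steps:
T(H) = 2*H
E = -4007 (E = -90*(-71) - 10397 = 6390 - 10397 = -4007)
J = -741/4 (J = -(((30 + (-2 - 15)) + 2*7) + 34*21)/4 = -(((30 - 17) + 14) + 714)/4 = -((13 + 14) + 714)/4 = -(27 + 714)/4 = -¼*741 = -741/4 ≈ -185.25)
E - J = -4007 - 1*(-741/4) = -4007 + 741/4 = -15287/4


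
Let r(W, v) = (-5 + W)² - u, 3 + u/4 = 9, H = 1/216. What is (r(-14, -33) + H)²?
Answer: 5298820849/46656 ≈ 1.1357e+5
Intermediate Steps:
H = 1/216 ≈ 0.0046296
u = 24 (u = -12 + 4*9 = -12 + 36 = 24)
r(W, v) = -24 + (-5 + W)² (r(W, v) = (-5 + W)² - 1*24 = (-5 + W)² - 24 = -24 + (-5 + W)²)
(r(-14, -33) + H)² = ((-24 + (-5 - 14)²) + 1/216)² = ((-24 + (-19)²) + 1/216)² = ((-24 + 361) + 1/216)² = (337 + 1/216)² = (72793/216)² = 5298820849/46656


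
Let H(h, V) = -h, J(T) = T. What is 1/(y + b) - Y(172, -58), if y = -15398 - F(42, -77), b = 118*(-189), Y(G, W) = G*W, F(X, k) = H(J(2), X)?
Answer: 376075247/37698 ≈ 9976.0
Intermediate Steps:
F(X, k) = -2 (F(X, k) = -1*2 = -2)
b = -22302
y = -15396 (y = -15398 - 1*(-2) = -15398 + 2 = -15396)
1/(y + b) - Y(172, -58) = 1/(-15396 - 22302) - 172*(-58) = 1/(-37698) - 1*(-9976) = -1/37698 + 9976 = 376075247/37698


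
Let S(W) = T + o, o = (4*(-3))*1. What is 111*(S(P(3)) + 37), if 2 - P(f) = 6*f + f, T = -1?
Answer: 2664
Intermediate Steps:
o = -12 (o = -12*1 = -12)
P(f) = 2 - 7*f (P(f) = 2 - (6*f + f) = 2 - 7*f)
S(W) = -13 (S(W) = -1 - 12 = -13)
111*(S(P(3)) + 37) = 111*(-13 + 37) = 111*24 = 2664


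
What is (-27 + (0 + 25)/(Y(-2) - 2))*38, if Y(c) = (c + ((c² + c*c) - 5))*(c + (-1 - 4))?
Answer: -10184/9 ≈ -1131.6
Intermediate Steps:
Y(c) = (-5 + c)*(-5 + c + 2*c²) (Y(c) = (c + ((c² + c²) - 5))*(c - 5) = (c + (2*c² - 5))*(-5 + c) = (c + (-5 + 2*c²))*(-5 + c) = (-5 + c + 2*c²)*(-5 + c) = (-5 + c)*(-5 + c + 2*c²))
(-27 + (0 + 25)/(Y(-2) - 2))*38 = (-27 + (0 + 25)/((25 - 10*(-2) - 9*(-2)² + 2*(-2)³) - 2))*38 = (-27 + 25/((25 + 20 - 9*4 + 2*(-8)) - 2))*38 = (-27 + 25/((25 + 20 - 36 - 16) - 2))*38 = (-27 + 25/(-7 - 2))*38 = (-27 + 25/(-9))*38 = (-27 + 25*(-⅑))*38 = (-27 - 25/9)*38 = -268/9*38 = -10184/9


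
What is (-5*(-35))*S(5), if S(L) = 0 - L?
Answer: -875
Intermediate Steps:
S(L) = -L
(-5*(-35))*S(5) = (-5*(-35))*(-1*5) = 175*(-5) = -875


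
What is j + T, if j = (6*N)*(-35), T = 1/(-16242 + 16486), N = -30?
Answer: 1537201/244 ≈ 6300.0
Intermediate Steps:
T = 1/244 ≈ 0.0040984
j = 6300 (j = (6*(-30))*(-35) = -180*(-35) = 6300)
j + T = 6300 + 1/244 = 1537201/244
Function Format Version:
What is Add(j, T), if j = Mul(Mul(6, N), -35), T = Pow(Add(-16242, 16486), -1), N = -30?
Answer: Rational(1537201, 244) ≈ 6300.0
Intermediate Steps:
T = Rational(1, 244) (T = Pow(244, -1) = Rational(1, 244) ≈ 0.0040984)
j = 6300 (j = Mul(Mul(6, -30), -35) = Mul(-180, -35) = 6300)
Add(j, T) = Add(6300, Rational(1, 244)) = Rational(1537201, 244)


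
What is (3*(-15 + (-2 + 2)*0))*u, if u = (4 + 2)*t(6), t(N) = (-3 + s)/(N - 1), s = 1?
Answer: 108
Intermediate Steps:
t(N) = -2/(-1 + N) (t(N) = (-3 + 1)/(N - 1) = -2/(-1 + N))
u = -12/5 (u = (4 + 2)*(-2/(-1 + 6)) = 6*(-2/5) = 6*(-2*⅕) = 6*(-⅖) = -12/5 ≈ -2.4000)
(3*(-15 + (-2 + 2)*0))*u = (3*(-15 + (-2 + 2)*0))*(-12/5) = (3*(-15 + 0*0))*(-12/5) = (3*(-15 + 0))*(-12/5) = (3*(-15))*(-12/5) = -45*(-12/5) = 108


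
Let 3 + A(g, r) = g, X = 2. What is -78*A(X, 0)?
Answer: 78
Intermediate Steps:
A(g, r) = -3 + g
-78*A(X, 0) = -78*(-3 + 2) = -78*(-1) = 78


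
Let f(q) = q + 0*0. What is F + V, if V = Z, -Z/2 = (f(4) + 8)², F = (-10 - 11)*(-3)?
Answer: -225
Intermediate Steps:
f(q) = q (f(q) = q + 0 = q)
F = 63 (F = -21*(-3) = 63)
Z = -288 (Z = -2*(4 + 8)² = -2*12² = -2*144 = -288)
V = -288
F + V = 63 - 288 = -225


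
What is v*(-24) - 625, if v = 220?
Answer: -5905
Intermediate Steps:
v*(-24) - 625 = 220*(-24) - 625 = -5280 - 625 = -5905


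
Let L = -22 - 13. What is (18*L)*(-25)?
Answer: 15750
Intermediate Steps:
L = -35
(18*L)*(-25) = (18*(-35))*(-25) = -630*(-25) = 15750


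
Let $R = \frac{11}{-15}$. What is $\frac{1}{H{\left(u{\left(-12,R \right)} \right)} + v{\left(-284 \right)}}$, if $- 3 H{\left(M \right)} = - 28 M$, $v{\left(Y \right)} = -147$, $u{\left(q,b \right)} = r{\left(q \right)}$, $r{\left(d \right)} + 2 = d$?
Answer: $- \frac{3}{833} \approx -0.0036014$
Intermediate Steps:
$r{\left(d \right)} = -2 + d$
$R = - \frac{11}{15}$ ($R = 11 \left(- \frac{1}{15}\right) = - \frac{11}{15} \approx -0.73333$)
$u{\left(q,b \right)} = -2 + q$
$H{\left(M \right)} = \frac{28 M}{3}$ ($H{\left(M \right)} = - \frac{\left(-28\right) M}{3} = \frac{28 M}{3}$)
$\frac{1}{H{\left(u{\left(-12,R \right)} \right)} + v{\left(-284 \right)}} = \frac{1}{\frac{28 \left(-2 - 12\right)}{3} - 147} = \frac{1}{\frac{28}{3} \left(-14\right) - 147} = \frac{1}{- \frac{392}{3} - 147} = \frac{1}{- \frac{833}{3}} = - \frac{3}{833}$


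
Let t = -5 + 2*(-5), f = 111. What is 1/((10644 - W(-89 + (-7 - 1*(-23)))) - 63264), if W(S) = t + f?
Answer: -1/52716 ≈ -1.8970e-5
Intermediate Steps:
t = -15 (t = -5 - 10 = -15)
W(S) = 96 (W(S) = -15 + 111 = 96)
1/((10644 - W(-89 + (-7 - 1*(-23)))) - 63264) = 1/((10644 - 1*96) - 63264) = 1/((10644 - 96) - 63264) = 1/(10548 - 63264) = 1/(-52716) = -1/52716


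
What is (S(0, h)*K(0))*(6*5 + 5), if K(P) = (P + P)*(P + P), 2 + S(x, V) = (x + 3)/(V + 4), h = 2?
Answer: 0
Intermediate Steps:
S(x, V) = -2 + (3 + x)/(4 + V) (S(x, V) = -2 + (x + 3)/(V + 4) = -2 + (3 + x)/(4 + V))
K(P) = 4*P**2 (K(P) = (2*P)*(2*P) = 4*P**2)
(S(0, h)*K(0))*(6*5 + 5) = (((-5 + 0 - 2*2)/(4 + 2))*(4*0**2))*(6*5 + 5) = (((-5 + 0 - 4)/6)*(4*0))*(30 + 5) = (((1/6)*(-9))*0)*35 = -3/2*0*35 = 0*35 = 0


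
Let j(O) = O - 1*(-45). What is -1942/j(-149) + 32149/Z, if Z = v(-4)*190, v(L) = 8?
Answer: 786917/19760 ≈ 39.824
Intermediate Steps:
j(O) = 45 + O (j(O) = O + 45 = 45 + O)
Z = 1520 (Z = 8*190 = 1520)
-1942/j(-149) + 32149/Z = -1942/(45 - 149) + 32149/1520 = -1942/(-104) + 32149*(1/1520) = -1942*(-1/104) + 32149/1520 = 971/52 + 32149/1520 = 786917/19760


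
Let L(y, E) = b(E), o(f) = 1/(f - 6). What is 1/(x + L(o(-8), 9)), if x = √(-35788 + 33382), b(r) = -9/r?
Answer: -1/2407 - I*√2406/2407 ≈ -0.00041546 - 0.020378*I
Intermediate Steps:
o(f) = 1/(-6 + f)
L(y, E) = -9/E
x = I*√2406 (x = √(-2406) = I*√2406 ≈ 49.051*I)
1/(x + L(o(-8), 9)) = 1/(I*√2406 - 9/9) = 1/(I*√2406 - 9*⅑) = 1/(I*√2406 - 1) = 1/(-1 + I*√2406)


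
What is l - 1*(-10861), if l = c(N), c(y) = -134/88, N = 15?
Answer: 477817/44 ≈ 10859.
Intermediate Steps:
c(y) = -67/44 (c(y) = -134*1/88 = -67/44)
l = -67/44 ≈ -1.5227
l - 1*(-10861) = -67/44 - 1*(-10861) = -67/44 + 10861 = 477817/44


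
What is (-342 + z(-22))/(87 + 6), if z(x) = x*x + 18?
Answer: 160/93 ≈ 1.7204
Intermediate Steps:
z(x) = 18 + x**2 (z(x) = x**2 + 18 = 18 + x**2)
(-342 + z(-22))/(87 + 6) = (-342 + (18 + (-22)**2))/(87 + 6) = (-342 + (18 + 484))/93 = (-342 + 502)*(1/93) = 160*(1/93) = 160/93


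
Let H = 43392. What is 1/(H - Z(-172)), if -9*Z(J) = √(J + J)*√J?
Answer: 109836/4766001863 + 387*√2/38128014904 ≈ 2.3060e-5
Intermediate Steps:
Z(J) = -J*√2/9 (Z(J) = -√(J + J)*√J/9 = -√(2*J)*√J/9 = -√2*√J*√J/9 = -J*√2/9)
1/(H - Z(-172)) = 1/(43392 - (-1)*(-172)*√2/9) = 1/(43392 - 172*√2/9)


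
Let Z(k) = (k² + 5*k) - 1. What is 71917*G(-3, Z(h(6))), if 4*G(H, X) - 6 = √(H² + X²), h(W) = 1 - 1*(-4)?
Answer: 215751/2 + 71917*√2410/4 ≈ 9.9051e+5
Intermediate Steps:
h(W) = 5 (h(W) = 1 + 4 = 5)
Z(k) = -1 + k² + 5*k
G(H, X) = 3/2 + √(H² + X²)/4
71917*G(-3, Z(h(6))) = 71917*(3/2 + √((-3)² + (-1 + 5² + 5*5)²)/4) = 71917*(3/2 + √(9 + (-1 + 25 + 25)²)/4) = 71917*(3/2 + √(9 + 49²)/4) = 71917*(3/2 + √(9 + 2401)/4) = 71917*(3/2 + √2410/4) = 215751/2 + 71917*√2410/4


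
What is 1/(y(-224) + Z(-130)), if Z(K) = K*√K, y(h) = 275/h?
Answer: -2464/4409469905 + 1304576*I*√130/22047349525 ≈ -5.588e-7 + 0.00067466*I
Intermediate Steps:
Z(K) = K^(3/2)
1/(y(-224) + Z(-130)) = 1/(275/(-224) + (-130)^(3/2)) = 1/(275*(-1/224) - 130*I*√130) = 1/(-275/224 - 130*I*√130)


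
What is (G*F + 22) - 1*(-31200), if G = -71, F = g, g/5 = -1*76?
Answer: 58202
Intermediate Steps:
g = -380 (g = 5*(-1*76) = 5*(-76) = -380)
F = -380
(G*F + 22) - 1*(-31200) = (-71*(-380) + 22) - 1*(-31200) = (26980 + 22) + 31200 = 27002 + 31200 = 58202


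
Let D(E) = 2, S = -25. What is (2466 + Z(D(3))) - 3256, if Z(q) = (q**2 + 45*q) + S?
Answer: -721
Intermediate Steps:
Z(q) = -25 + q**2 + 45*q (Z(q) = (q**2 + 45*q) - 25 = -25 + q**2 + 45*q)
(2466 + Z(D(3))) - 3256 = (2466 + (-25 + 2**2 + 45*2)) - 3256 = (2466 + (-25 + 4 + 90)) - 3256 = (2466 + 69) - 3256 = 2535 - 3256 = -721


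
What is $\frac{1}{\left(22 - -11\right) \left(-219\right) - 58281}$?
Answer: $- \frac{1}{65508} \approx -1.5265 \cdot 10^{-5}$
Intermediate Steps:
$\frac{1}{\left(22 - -11\right) \left(-219\right) - 58281} = \frac{1}{\left(22 + 11\right) \left(-219\right) - 58281} = \frac{1}{33 \left(-219\right) - 58281} = \frac{1}{-7227 - 58281} = \frac{1}{-65508} = - \frac{1}{65508}$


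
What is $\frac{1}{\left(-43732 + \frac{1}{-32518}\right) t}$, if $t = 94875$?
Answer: $- \frac{32518}{134919572167875} \approx -2.4102 \cdot 10^{-10}$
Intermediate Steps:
$\frac{1}{\left(-43732 + \frac{1}{-32518}\right) t} = \frac{1}{\left(-43732 + \frac{1}{-32518}\right) 94875} = \frac{1}{-43732 - \frac{1}{32518}} \cdot \frac{1}{94875} = \frac{1}{- \frac{1422077177}{32518}} \cdot \frac{1}{94875} = \left(- \frac{32518}{1422077177}\right) \frac{1}{94875} = - \frac{32518}{134919572167875}$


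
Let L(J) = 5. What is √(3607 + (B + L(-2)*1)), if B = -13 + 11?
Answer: 19*√10 ≈ 60.083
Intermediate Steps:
B = -2
√(3607 + (B + L(-2)*1)) = √(3607 + (-2 + 5*1)) = √(3607 + (-2 + 5)) = √(3607 + 3) = √3610 = 19*√10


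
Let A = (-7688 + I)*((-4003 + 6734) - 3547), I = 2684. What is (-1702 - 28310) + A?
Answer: 4053252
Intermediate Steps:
A = 4083264 (A = (-7688 + 2684)*((-4003 + 6734) - 3547) = -5004*(2731 - 3547) = -5004*(-816) = 4083264)
(-1702 - 28310) + A = (-1702 - 28310) + 4083264 = -30012 + 4083264 = 4053252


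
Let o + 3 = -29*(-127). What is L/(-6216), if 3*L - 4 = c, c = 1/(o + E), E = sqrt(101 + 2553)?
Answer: -6770333/31561147926 + sqrt(2654)/252489183408 ≈ -0.00021451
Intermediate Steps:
o = 3680 (o = -3 - 29*(-127) = -3 + 3683 = 3680)
E = sqrt(2654) ≈ 51.517
c = 1/(3680 + sqrt(2654)) ≈ 0.00026799
L = 27081332/20309619 - sqrt(2654)/40619238 (L = 4/3 + (1840/6769873 - sqrt(2654)/13539746)/3 = 4/3 + (1840/20309619 - sqrt(2654)/40619238) = 27081332/20309619 - sqrt(2654)/40619238 ≈ 1.3334)
L/(-6216) = (27081332/20309619 - sqrt(2654)/40619238)/(-6216) = (27081332/20309619 - sqrt(2654)/40619238)*(-1/6216) = -6770333/31561147926 + sqrt(2654)/252489183408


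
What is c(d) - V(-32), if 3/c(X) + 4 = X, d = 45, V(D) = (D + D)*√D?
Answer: 3/41 + 256*I*√2 ≈ 0.073171 + 362.04*I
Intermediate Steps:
V(D) = 2*D^(3/2) (V(D) = (2*D)*√D = 2*D^(3/2))
c(X) = 3/(-4 + X)
c(d) - V(-32) = 3/(-4 + 45) - 2*(-32)^(3/2) = 3/41 - 2*(-128*I*√2) = 3*(1/41) - (-256)*I*√2 = 3/41 + 256*I*√2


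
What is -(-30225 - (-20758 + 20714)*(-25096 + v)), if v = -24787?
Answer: 2225077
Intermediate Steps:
-(-30225 - (-20758 + 20714)*(-25096 + v)) = -(-30225 - (-20758 + 20714)*(-25096 - 24787)) = -(-30225 - (-44)*(-49883)) = -(-30225 - 1*2194852) = -(-30225 - 2194852) = -1*(-2225077) = 2225077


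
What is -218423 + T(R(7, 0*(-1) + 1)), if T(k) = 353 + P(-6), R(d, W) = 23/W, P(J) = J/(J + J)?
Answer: -436139/2 ≈ -2.1807e+5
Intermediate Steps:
P(J) = 1/2 (P(J) = J/((2*J)) = J*(1/(2*J)) = 1/2)
T(k) = 707/2 (T(k) = 353 + 1/2 = 707/2)
-218423 + T(R(7, 0*(-1) + 1)) = -218423 + 707/2 = -436139/2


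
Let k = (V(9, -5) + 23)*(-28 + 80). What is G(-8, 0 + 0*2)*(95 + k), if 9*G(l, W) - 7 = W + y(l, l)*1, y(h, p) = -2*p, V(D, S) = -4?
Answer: 8303/3 ≈ 2767.7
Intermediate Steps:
k = 988 (k = (-4 + 23)*(-28 + 80) = 19*52 = 988)
G(l, W) = 7/9 - 2*l/9 + W/9 (G(l, W) = 7/9 + (W - 2*l*1)/9 = 7/9 + (W - 2*l)/9 = 7/9 + (-2*l/9 + W/9) = 7/9 - 2*l/9 + W/9)
G(-8, 0 + 0*2)*(95 + k) = (7/9 - 2/9*(-8) + (0 + 0*2)/9)*(95 + 988) = (7/9 + 16/9 + (0 + 0)/9)*1083 = (7/9 + 16/9 + (⅑)*0)*1083 = (7/9 + 16/9 + 0)*1083 = (23/9)*1083 = 8303/3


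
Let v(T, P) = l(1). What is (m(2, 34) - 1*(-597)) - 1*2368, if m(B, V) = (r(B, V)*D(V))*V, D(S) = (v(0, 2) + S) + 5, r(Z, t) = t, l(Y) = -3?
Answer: 39845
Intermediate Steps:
v(T, P) = -3
D(S) = 2 + S (D(S) = (-3 + S) + 5 = 2 + S)
m(B, V) = V²*(2 + V) (m(B, V) = (V*(2 + V))*V = V²*(2 + V))
(m(2, 34) - 1*(-597)) - 1*2368 = (34²*(2 + 34) - 1*(-597)) - 1*2368 = (1156*36 + 597) - 2368 = (41616 + 597) - 2368 = 42213 - 2368 = 39845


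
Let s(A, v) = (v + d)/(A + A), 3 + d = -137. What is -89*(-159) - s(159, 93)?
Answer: 4500065/318 ≈ 14151.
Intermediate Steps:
d = -140 (d = -3 - 137 = -140)
s(A, v) = (-140 + v)/(2*A) (s(A, v) = (v - 140)/(A + A) = (-140 + v)/((2*A)) = (-140 + v)*(1/(2*A)) = (-140 + v)/(2*A))
-89*(-159) - s(159, 93) = -89*(-159) - (-140 + 93)/(2*159) = 14151 - (-47)/(2*159) = 14151 - 1*(-47/318) = 14151 + 47/318 = 4500065/318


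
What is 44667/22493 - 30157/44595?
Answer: 1313603464/1003075335 ≈ 1.3096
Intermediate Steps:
44667/22493 - 30157/44595 = 1313603464/1003075335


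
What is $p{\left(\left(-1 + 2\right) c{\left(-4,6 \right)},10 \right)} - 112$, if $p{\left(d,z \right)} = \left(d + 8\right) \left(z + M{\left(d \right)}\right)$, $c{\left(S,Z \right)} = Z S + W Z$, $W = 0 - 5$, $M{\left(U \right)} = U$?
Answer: $1912$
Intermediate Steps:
$W = -5$
$c{\left(S,Z \right)} = - 5 Z + S Z$ ($c{\left(S,Z \right)} = Z S - 5 Z = S Z - 5 Z = - 5 Z + S Z$)
$p{\left(d,z \right)} = \left(8 + d\right) \left(d + z\right)$ ($p{\left(d,z \right)} = \left(d + 8\right) \left(z + d\right) = \left(8 + d\right) \left(d + z\right)$)
$p{\left(\left(-1 + 2\right) c{\left(-4,6 \right)},10 \right)} - 112 = \left(\left(\left(-1 + 2\right) 6 \left(-5 - 4\right)\right)^{2} + 8 \left(-1 + 2\right) 6 \left(-5 - 4\right) + 8 \cdot 10 + \left(-1 + 2\right) 6 \left(-5 - 4\right) 10\right) - 112 = \left(\left(1 \cdot 6 \left(-9\right)\right)^{2} + 8 \cdot 1 \cdot 6 \left(-9\right) + 80 + 1 \cdot 6 \left(-9\right) 10\right) - 112 = \left(\left(1 \left(-54\right)\right)^{2} + 8 \cdot 1 \left(-54\right) + 80 + 1 \left(-54\right) 10\right) - 112 = \left(\left(-54\right)^{2} + 8 \left(-54\right) + 80 - 540\right) - 112 = \left(2916 - 432 + 80 - 540\right) - 112 = 2024 - 112 = 1912$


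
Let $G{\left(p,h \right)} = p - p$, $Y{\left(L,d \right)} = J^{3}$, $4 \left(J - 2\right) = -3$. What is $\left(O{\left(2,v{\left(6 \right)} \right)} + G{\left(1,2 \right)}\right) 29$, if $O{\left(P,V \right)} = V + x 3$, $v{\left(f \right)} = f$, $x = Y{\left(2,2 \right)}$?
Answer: $\frac{22011}{64} \approx 343.92$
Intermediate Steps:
$J = \frac{5}{4}$ ($J = 2 + \frac{1}{4} \left(-3\right) = 2 - \frac{3}{4} = \frac{5}{4} \approx 1.25$)
$Y{\left(L,d \right)} = \frac{125}{64}$ ($Y{\left(L,d \right)} = \left(\frac{5}{4}\right)^{3} = \frac{125}{64}$)
$x = \frac{125}{64} \approx 1.9531$
$G{\left(p,h \right)} = 0$
$O{\left(P,V \right)} = \frac{375}{64} + V$ ($O{\left(P,V \right)} = V + \frac{125}{64} \cdot 3 = V + \frac{375}{64} = \frac{375}{64} + V$)
$\left(O{\left(2,v{\left(6 \right)} \right)} + G{\left(1,2 \right)}\right) 29 = \left(\left(\frac{375}{64} + 6\right) + 0\right) 29 = \left(\frac{759}{64} + 0\right) 29 = \frac{759}{64} \cdot 29 = \frac{22011}{64}$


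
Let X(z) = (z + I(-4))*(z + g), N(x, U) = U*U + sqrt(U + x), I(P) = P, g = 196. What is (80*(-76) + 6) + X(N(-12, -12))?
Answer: 41502 + 960*I*sqrt(6) ≈ 41502.0 + 2351.5*I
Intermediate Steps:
N(x, U) = U**2 + sqrt(U + x)
X(z) = (-4 + z)*(196 + z) (X(z) = (z - 4)*(z + 196) = (-4 + z)*(196 + z))
(80*(-76) + 6) + X(N(-12, -12)) = (80*(-76) + 6) + (-784 + ((-12)**2 + sqrt(-12 - 12))**2 + 192*((-12)**2 + sqrt(-12 - 12))) = (-6080 + 6) + (-784 + (144 + sqrt(-24))**2 + 192*(144 + sqrt(-24))) = -6074 + (-784 + (144 + 2*I*sqrt(6))**2 + 192*(144 + 2*I*sqrt(6))) = -6074 + (-784 + (144 + 2*I*sqrt(6))**2 + (27648 + 384*I*sqrt(6))) = -6074 + (26864 + (144 + 2*I*sqrt(6))**2 + 384*I*sqrt(6)) = 20790 + (144 + 2*I*sqrt(6))**2 + 384*I*sqrt(6)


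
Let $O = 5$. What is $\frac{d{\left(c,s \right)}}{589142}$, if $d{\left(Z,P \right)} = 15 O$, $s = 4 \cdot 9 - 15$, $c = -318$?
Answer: $\frac{75}{589142} \approx 0.0001273$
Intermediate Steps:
$s = 21$ ($s = 36 - 15 = 21$)
$d{\left(Z,P \right)} = 75$ ($d{\left(Z,P \right)} = 15 \cdot 5 = 75$)
$\frac{d{\left(c,s \right)}}{589142} = \frac{75}{589142}$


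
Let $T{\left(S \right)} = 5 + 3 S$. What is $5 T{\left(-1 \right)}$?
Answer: $10$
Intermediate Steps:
$5 T{\left(-1 \right)} = 5 \left(5 + 3 \left(-1\right)\right) = 5 \left(5 - 3\right) = 5 \cdot 2 = 10$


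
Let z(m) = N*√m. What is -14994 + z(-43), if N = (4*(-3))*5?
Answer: -14994 - 60*I*√43 ≈ -14994.0 - 393.45*I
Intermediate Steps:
N = -60 (N = -12*5 = -60)
z(m) = -60*√m
-14994 + z(-43) = -14994 - 60*I*√43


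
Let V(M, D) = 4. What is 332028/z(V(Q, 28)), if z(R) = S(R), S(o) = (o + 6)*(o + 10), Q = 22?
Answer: 83007/35 ≈ 2371.6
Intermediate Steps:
S(o) = (6 + o)*(10 + o)
z(R) = 60 + R² + 16*R
332028/z(V(Q, 28)) = 332028/(60 + 4² + 16*4) = 332028/(60 + 16 + 64) = 332028/140 = 332028*(1/140) = 83007/35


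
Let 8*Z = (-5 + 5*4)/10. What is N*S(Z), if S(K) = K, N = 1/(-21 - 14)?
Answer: -3/560 ≈ -0.0053571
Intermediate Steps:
Z = 3/16 (Z = ((-5 + 5*4)/10)/8 = ((-5 + 20)*(⅒))/8 = (15*(⅒))/8 = (⅛)*(3/2) = 3/16 ≈ 0.18750)
N = -1/35 (N = 1/(-35) = -1/35 ≈ -0.028571)
N*S(Z) = -1/35*3/16 = -3/560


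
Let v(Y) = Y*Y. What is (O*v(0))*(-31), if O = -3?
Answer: 0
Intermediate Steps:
v(Y) = Y**2
(O*v(0))*(-31) = -3*0**2*(-31) = -3*0*(-31) = 0*(-31) = 0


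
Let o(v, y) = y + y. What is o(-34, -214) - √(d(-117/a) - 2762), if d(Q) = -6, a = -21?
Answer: -428 - 4*I*√173 ≈ -428.0 - 52.612*I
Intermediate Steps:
o(v, y) = 2*y
o(-34, -214) - √(d(-117/a) - 2762) = 2*(-214) - √(-6 - 2762) = -428 - √(-2768) = -428 - 4*I*√173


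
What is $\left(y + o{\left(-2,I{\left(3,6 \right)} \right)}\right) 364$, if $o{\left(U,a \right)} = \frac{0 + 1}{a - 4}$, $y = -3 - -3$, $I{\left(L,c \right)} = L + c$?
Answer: $\frac{364}{5} \approx 72.8$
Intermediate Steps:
$y = 0$ ($y = -3 + 3 = 0$)
$o{\left(U,a \right)} = \frac{1}{-4 + a}$ ($o{\left(U,a \right)} = 1 \frac{1}{-4 + a} = \frac{1}{-4 + a}$)
$\left(y + o{\left(-2,I{\left(3,6 \right)} \right)}\right) 364 = \left(0 + \frac{1}{-4 + \left(3 + 6\right)}\right) 364 = \left(0 + \frac{1}{-4 + 9}\right) 364 = \left(0 + \frac{1}{5}\right) 364 = \frac{1}{5} \cdot 364 = \frac{364}{5}$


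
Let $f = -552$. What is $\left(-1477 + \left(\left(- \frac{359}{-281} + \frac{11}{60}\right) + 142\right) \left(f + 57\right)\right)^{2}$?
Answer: $\frac{6638816196902761}{1263376} \approx 5.2548 \cdot 10^{9}$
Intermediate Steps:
$\left(-1477 + \left(\left(- \frac{359}{-281} + \frac{11}{60}\right) + 142\right) \left(f + 57\right)\right)^{2} = \left(-1477 + \left(\left(- \frac{359}{-281} + \frac{11}{60}\right) + 142\right) \left(-552 + 57\right)\right)^{2} = \left(-1477 + \left(\left(\left(-359\right) \left(- \frac{1}{281}\right) + 11 \cdot \frac{1}{60}\right) + 142\right) \left(-495\right)\right)^{2} = \left(-1477 + \left(\left(\frac{359}{281} + \frac{11}{60}\right) + 142\right) \left(-495\right)\right)^{2} = \left(-1477 + \left(\frac{24631}{16860} + 142\right) \left(-495\right)\right)^{2} = \left(-1477 + \frac{2418751}{16860} \left(-495\right)\right)^{2} = \left(-1477 - \frac{79818783}{1124}\right)^{2} = \left(- \frac{81478931}{1124}\right)^{2} = \frac{6638816196902761}{1263376}$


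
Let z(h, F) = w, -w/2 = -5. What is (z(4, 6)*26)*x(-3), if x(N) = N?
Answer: -780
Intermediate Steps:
w = 10 (w = -2*(-5) = 10)
z(h, F) = 10
(z(4, 6)*26)*x(-3) = (10*26)*(-3) = 260*(-3) = -780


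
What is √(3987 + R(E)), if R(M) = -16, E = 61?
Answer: 19*√11 ≈ 63.016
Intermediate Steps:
√(3987 + R(E)) = √(3987 - 16) = √3971 = 19*√11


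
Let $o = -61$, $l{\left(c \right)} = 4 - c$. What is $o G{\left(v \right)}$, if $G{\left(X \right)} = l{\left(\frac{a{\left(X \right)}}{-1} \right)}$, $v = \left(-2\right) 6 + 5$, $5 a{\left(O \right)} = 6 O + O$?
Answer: $\frac{1769}{5} \approx 353.8$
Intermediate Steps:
$a{\left(O \right)} = \frac{7 O}{5}$ ($a{\left(O \right)} = \frac{6 O + O}{5} = \frac{7 O}{5}$)
$v = -7$ ($v = -12 + 5 = -7$)
$G{\left(X \right)} = 4 + \frac{7 X}{5}$ ($G{\left(X \right)} = 4 - \frac{\frac{7}{5} X}{-1} = 4 - \frac{7 X}{5} \left(-1\right) = 4 - - \frac{7 X}{5} = 4 + \frac{7 X}{5}$)
$o G{\left(v \right)} = - 61 \left(4 + \frac{7}{5} \left(-7\right)\right) = - 61 \left(4 - \frac{49}{5}\right) = \left(-61\right) \left(- \frac{29}{5}\right) = \frac{1769}{5}$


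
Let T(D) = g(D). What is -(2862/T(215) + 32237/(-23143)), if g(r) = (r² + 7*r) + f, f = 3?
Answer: 490844485/368228273 ≈ 1.3330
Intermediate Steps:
g(r) = 3 + r² + 7*r (g(r) = (r² + 7*r) + 3 = 3 + r² + 7*r)
T(D) = 3 + D² + 7*D
-(2862/T(215) + 32237/(-23143)) = -(2862/(3 + 215² + 7*215) + 32237/(-23143)) = -(2862/(3 + 46225 + 1505) + 32237*(-1/23143)) = -(2862/47733 - 32237/23143) = -(2862*(1/47733) - 32237/23143) = -(954/15911 - 32237/23143) = -1*(-490844485/368228273) = 490844485/368228273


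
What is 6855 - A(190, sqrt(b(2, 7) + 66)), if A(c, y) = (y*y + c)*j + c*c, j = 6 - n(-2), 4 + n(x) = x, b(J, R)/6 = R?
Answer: -32821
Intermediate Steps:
b(J, R) = 6*R
n(x) = -4 + x
j = 12 (j = 6 - (-4 - 2) = 6 - 1*(-6) = 6 + 6 = 12)
A(c, y) = c**2 + 12*c + 12*y**2 (A(c, y) = (y*y + c)*12 + c*c = (y**2 + c)*12 + c**2 = (c + y**2)*12 + c**2 = (12*c + 12*y**2) + c**2 = c**2 + 12*c + 12*y**2)
6855 - A(190, sqrt(b(2, 7) + 66)) = 6855 - (190**2 + 12*190 + 12*(sqrt(6*7 + 66))**2) = 6855 - (36100 + 2280 + 12*(sqrt(42 + 66))**2) = 6855 - (36100 + 2280 + 12*(sqrt(108))**2) = 6855 - (36100 + 2280 + 12*(6*sqrt(3))**2) = 6855 - (36100 + 2280 + 12*108) = 6855 - (36100 + 2280 + 1296) = 6855 - 1*39676 = 6855 - 39676 = -32821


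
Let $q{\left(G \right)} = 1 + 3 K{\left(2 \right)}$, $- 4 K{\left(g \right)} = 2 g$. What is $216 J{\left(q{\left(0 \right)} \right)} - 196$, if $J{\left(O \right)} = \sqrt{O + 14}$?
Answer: $-196 + 432 \sqrt{3} \approx 552.25$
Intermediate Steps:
$K{\left(g \right)} = - \frac{g}{2}$ ($K{\left(g \right)} = - \frac{2 g}{4} = - \frac{g}{2}$)
$q{\left(G \right)} = -2$ ($q{\left(G \right)} = 1 + 3 \left(\left(- \frac{1}{2}\right) 2\right) = 1 + 3 \left(-1\right) = 1 - 3 = -2$)
$J{\left(O \right)} = \sqrt{14 + O}$
$216 J{\left(q{\left(0 \right)} \right)} - 196 = 216 \sqrt{14 - 2} - 196 = 216 \sqrt{12} - 196 = 216 \cdot 2 \sqrt{3} - 196 = 432 \sqrt{3} - 196 = -196 + 432 \sqrt{3}$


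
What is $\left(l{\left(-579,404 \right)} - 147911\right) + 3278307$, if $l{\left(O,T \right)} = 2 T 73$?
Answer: $3189380$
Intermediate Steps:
$l{\left(O,T \right)} = 146 T$
$\left(l{\left(-579,404 \right)} - 147911\right) + 3278307 = \left(146 \cdot 404 - 147911\right) + 3278307 = \left(58984 - 147911\right) + 3278307 = -88927 + 3278307 = 3189380$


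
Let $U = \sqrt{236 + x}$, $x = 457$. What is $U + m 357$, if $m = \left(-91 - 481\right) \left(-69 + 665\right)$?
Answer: $-121705584 + 3 \sqrt{77} \approx -1.2171 \cdot 10^{8}$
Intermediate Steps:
$m = -340912$ ($m = \left(-572\right) 596 = -340912$)
$U = 3 \sqrt{77}$ ($U = \sqrt{236 + 457} = \sqrt{693} = 3 \sqrt{77} \approx 26.325$)
$U + m 357 = 3 \sqrt{77} - 121705584 = -121705584 + 3 \sqrt{77}$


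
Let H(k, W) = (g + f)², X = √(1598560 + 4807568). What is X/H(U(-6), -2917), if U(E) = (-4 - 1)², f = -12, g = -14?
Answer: 9*√4943/169 ≈ 3.7441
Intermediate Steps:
X = 36*√4943 (X = √6406128 = 36*√4943 ≈ 2531.0)
U(E) = 25 (U(E) = (-5)² = 25)
H(k, W) = 676 (H(k, W) = (-14 - 12)² = (-26)² = 676)
X/H(U(-6), -2917) = (36*√4943)/676 = (36*√4943)*(1/676) = 9*√4943/169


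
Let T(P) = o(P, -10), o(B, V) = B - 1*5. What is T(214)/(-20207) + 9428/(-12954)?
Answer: -8782681/11898249 ≈ -0.73815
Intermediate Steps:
o(B, V) = -5 + B (o(B, V) = B - 5 = -5 + B)
T(P) = -5 + P
T(214)/(-20207) + 9428/(-12954) = (-5 + 214)/(-20207) + 9428/(-12954) = 209*(-1/20207) + 9428*(-1/12954) = -19/1837 - 4714/6477 = -8782681/11898249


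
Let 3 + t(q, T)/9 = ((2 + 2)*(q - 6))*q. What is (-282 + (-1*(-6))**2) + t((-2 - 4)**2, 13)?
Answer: 38607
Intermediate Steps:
t(q, T) = -27 + 9*q*(-24 + 4*q) (t(q, T) = -27 + 9*(((2 + 2)*(q - 6))*q) = -27 + 9*((4*(-6 + q))*q) = -27 + 9*((-24 + 4*q)*q) = -27 + 9*(q*(-24 + 4*q)) = -27 + 9*q*(-24 + 4*q))
(-282 + (-1*(-6))**2) + t((-2 - 4)**2, 13) = (-282 + (-1*(-6))**2) + (-27 - 216*(-2 - 4)**2 + 36*((-2 - 4)**2)**2) = (-282 + 6**2) + (-27 - 216*(-6)**2 + 36*((-6)**2)**2) = (-282 + 36) + (-27 - 216*36 + 36*36**2) = -246 + (-27 - 7776 + 36*1296) = -246 + (-27 - 7776 + 46656) = -246 + 38853 = 38607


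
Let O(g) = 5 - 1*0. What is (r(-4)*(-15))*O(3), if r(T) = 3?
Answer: -225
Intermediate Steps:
O(g) = 5 (O(g) = 5 + 0 = 5)
(r(-4)*(-15))*O(3) = (3*(-15))*5 = -45*5 = -225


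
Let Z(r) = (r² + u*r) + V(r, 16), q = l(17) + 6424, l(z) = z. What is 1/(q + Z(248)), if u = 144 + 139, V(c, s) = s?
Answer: 1/138145 ≈ 7.2388e-6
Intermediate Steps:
u = 283
q = 6441 (q = 17 + 6424 = 6441)
Z(r) = 16 + r² + 283*r (Z(r) = (r² + 283*r) + 16 = 16 + r² + 283*r)
1/(q + Z(248)) = 1/(6441 + (16 + 248² + 283*248)) = 1/(6441 + (16 + 61504 + 70184)) = 1/(6441 + 131704) = 1/138145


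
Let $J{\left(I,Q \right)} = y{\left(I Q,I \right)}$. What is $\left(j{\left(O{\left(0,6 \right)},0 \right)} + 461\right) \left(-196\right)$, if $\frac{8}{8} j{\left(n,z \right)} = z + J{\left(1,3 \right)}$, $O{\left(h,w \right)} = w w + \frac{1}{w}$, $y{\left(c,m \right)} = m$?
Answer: $-90552$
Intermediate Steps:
$O{\left(h,w \right)} = \frac{1}{w} + w^{2}$ ($O{\left(h,w \right)} = w^{2} + \frac{1}{w} = \frac{1}{w} + w^{2}$)
$J{\left(I,Q \right)} = I$
$j{\left(n,z \right)} = 1 + z$ ($j{\left(n,z \right)} = z + 1 = 1 + z$)
$\left(j{\left(O{\left(0,6 \right)},0 \right)} + 461\right) \left(-196\right) = \left(\left(1 + 0\right) + 461\right) \left(-196\right) = \left(1 + 461\right) \left(-196\right) = 462 \left(-196\right) = -90552$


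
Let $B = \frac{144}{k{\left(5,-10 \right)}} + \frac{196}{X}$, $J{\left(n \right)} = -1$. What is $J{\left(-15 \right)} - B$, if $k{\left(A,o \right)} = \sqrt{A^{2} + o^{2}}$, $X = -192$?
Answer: $\frac{1}{48} - \frac{144 \sqrt{5}}{25} \approx -12.859$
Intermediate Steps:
$B = - \frac{49}{48} + \frac{144 \sqrt{5}}{25}$ ($B = \frac{144}{\sqrt{5^{2} + \left(-10\right)^{2}}} + \frac{196}{-192} = \frac{144}{\sqrt{25 + 100}} + 196 \left(- \frac{1}{192}\right) = \frac{144}{\sqrt{125}} - \frac{49}{48} = \frac{144}{5 \sqrt{5}} - \frac{49}{48} = 144 \frac{\sqrt{5}}{25} - \frac{49}{48} = \frac{144 \sqrt{5}}{25} - \frac{49}{48} = - \frac{49}{48} + \frac{144 \sqrt{5}}{25} \approx 11.859$)
$J{\left(-15 \right)} - B = -1 - \left(- \frac{49}{48} + \frac{144 \sqrt{5}}{25}\right) = -1 + \left(\frac{49}{48} - \frac{144 \sqrt{5}}{25}\right) = \frac{1}{48} - \frac{144 \sqrt{5}}{25}$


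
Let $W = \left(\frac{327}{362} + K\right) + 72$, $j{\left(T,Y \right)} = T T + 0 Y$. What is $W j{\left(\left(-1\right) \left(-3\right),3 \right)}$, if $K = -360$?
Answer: $- \frac{935361}{362} \approx -2583.9$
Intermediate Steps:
$j{\left(T,Y \right)} = T^{2}$ ($j{\left(T,Y \right)} = T^{2} + 0 = T^{2}$)
$W = - \frac{103929}{362}$ ($W = \left(\frac{327}{362} - 360\right) + 72 = - \frac{129993}{362} + 72 = - \frac{103929}{362} \approx -287.1$)
$W j{\left(\left(-1\right) \left(-3\right),3 \right)} = - \frac{103929 \left(\left(-1\right) \left(-3\right)\right)^{2}}{362} = - \frac{103929 \cdot 3^{2}}{362} = \left(- \frac{103929}{362}\right) 9 = - \frac{935361}{362}$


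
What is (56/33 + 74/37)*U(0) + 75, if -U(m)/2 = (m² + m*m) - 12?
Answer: 1801/11 ≈ 163.73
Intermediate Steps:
U(m) = 24 - 4*m² (U(m) = -2*((m² + m*m) - 12) = -2*((m² + m²) - 12) = -2*(2*m² - 12) = -2*(-12 + 2*m²) = 24 - 4*m²)
(56/33 + 74/37)*U(0) + 75 = (56/33 + 74/37)*(24 - 4*0²) + 75 = (56*(1/33) + 74*(1/37))*(24 - 4*0) + 75 = (56/33 + 2)*(24 + 0) + 75 = (122/33)*24 + 75 = 976/11 + 75 = 1801/11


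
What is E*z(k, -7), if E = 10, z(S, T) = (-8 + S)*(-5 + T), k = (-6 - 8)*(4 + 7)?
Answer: 19440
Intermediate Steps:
k = -154 (k = -14*11 = -154)
E*z(k, -7) = 10*(40 - 8*(-7) - 5*(-154) - 154*(-7)) = 10*(40 + 56 + 770 + 1078) = 10*1944 = 19440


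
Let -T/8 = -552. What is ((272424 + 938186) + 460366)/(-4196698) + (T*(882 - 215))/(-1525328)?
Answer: -465938841612/200041905217 ≈ -2.3292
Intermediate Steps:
T = 4416 (T = -8*(-552) = 4416)
((272424 + 938186) + 460366)/(-4196698) + (T*(882 - 215))/(-1525328) = ((272424 + 938186) + 460366)/(-4196698) + (4416*(882 - 215))/(-1525328) = (1210610 + 460366)*(-1/4196698) + (4416*667)*(-1/1525328) = 1670976*(-1/4196698) + 2945472*(-1/1525328) = -835488/2098349 - 184092/95333 = -465938841612/200041905217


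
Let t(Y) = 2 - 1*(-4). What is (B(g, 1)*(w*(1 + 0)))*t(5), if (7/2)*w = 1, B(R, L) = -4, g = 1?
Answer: -48/7 ≈ -6.8571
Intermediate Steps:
w = 2/7 (w = (2/7)*1 = 2/7 ≈ 0.28571)
t(Y) = 6 (t(Y) = 2 + 4 = 6)
(B(g, 1)*(w*(1 + 0)))*t(5) = -8*(1 + 0)/7*6 = -8/7*6 = -48/7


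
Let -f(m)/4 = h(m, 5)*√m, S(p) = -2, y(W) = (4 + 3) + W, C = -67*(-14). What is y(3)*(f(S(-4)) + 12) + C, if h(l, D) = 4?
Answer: 1058 - 160*I*√2 ≈ 1058.0 - 226.27*I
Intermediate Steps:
C = 938
y(W) = 7 + W
f(m) = -16*√m
y(3)*(f(S(-4)) + 12) + C = (7 + 3)*(-16*I*√2 + 12) + 938 = 10*(-16*I*√2 + 12) + 938 = 10*(12 - 16*I*√2) + 938 = (120 - 160*I*√2) + 938 = 1058 - 160*I*√2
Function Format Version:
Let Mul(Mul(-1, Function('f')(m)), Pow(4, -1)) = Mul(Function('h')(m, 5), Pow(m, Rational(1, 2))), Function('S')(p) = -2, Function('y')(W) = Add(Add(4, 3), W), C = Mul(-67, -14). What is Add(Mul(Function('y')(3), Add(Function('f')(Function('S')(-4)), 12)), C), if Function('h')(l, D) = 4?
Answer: Add(1058, Mul(-160, I, Pow(2, Rational(1, 2)))) ≈ Add(1058.0, Mul(-226.27, I))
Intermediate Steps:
C = 938
Function('y')(W) = Add(7, W)
Function('f')(m) = Mul(-16, Pow(m, Rational(1, 2))) (Function('f')(m) = Mul(-4, Mul(4, Pow(m, Rational(1, 2)))) = Mul(-16, Pow(m, Rational(1, 2))))
Add(Mul(Function('y')(3), Add(Function('f')(Function('S')(-4)), 12)), C) = Add(Mul(Add(7, 3), Add(Mul(-16, Pow(-2, Rational(1, 2))), 12)), 938) = Add(Mul(10, Add(Mul(-16, Mul(I, Pow(2, Rational(1, 2)))), 12)), 938) = Add(Mul(10, Add(Mul(-16, I, Pow(2, Rational(1, 2))), 12)), 938) = Add(Mul(10, Add(12, Mul(-16, I, Pow(2, Rational(1, 2))))), 938) = Add(Add(120, Mul(-160, I, Pow(2, Rational(1, 2)))), 938) = Add(1058, Mul(-160, I, Pow(2, Rational(1, 2))))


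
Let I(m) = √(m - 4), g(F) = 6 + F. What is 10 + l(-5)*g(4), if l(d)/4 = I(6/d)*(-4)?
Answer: 10 - 32*I*√130 ≈ 10.0 - 364.86*I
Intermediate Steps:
I(m) = √(-4 + m)
l(d) = -16*√(-4 + 6/d) (l(d) = 4*(√(-4 + 6/d)*(-4)) = 4*(-4*√(-4 + 6/d)) = -16*√(-4 + 6/d))
10 + l(-5)*g(4) = 10 + (-16*√(-4 + 6/(-5)))*(6 + 4) = 10 - 16*√(-4 + 6*(-⅕))*10 = 10 - 16*√(-4 - 6/5)*10 = 10 - 16*I*√130/5*10 = 10 - 32*I*√130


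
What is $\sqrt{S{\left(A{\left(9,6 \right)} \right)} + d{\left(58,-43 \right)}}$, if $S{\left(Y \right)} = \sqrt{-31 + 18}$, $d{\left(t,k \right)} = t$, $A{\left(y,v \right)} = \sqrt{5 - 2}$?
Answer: $\sqrt{58 + i \sqrt{13}} \approx 7.6194 + 0.2366 i$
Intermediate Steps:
$A{\left(y,v \right)} = \sqrt{3}$
$S{\left(Y \right)} = i \sqrt{13}$ ($S{\left(Y \right)} = \sqrt{-13} = i \sqrt{13}$)
$\sqrt{S{\left(A{\left(9,6 \right)} \right)} + d{\left(58,-43 \right)}} = \sqrt{i \sqrt{13} + 58} = \sqrt{58 + i \sqrt{13}}$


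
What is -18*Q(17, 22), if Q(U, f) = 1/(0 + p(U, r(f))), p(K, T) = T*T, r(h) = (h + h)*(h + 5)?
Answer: -1/78408 ≈ -1.2754e-5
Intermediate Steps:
r(h) = 2*h*(5 + h) (r(h) = (2*h)*(5 + h) = 2*h*(5 + h))
p(K, T) = T**2
Q(U, f) = 1/(4*f**2*(5 + f)**2) (Q(U, f) = 1/(0 + (2*f*(5 + f))**2) = 1/(0 + 4*f**2*(5 + f)**2) = 1/(4*f**2*(5 + f)**2))
-18*Q(17, 22) = -9/(2*22**2*(5 + 22)**2) = -9/(2*484*27**2) = -9/(2*484*729) = -18*1/1411344 = -1/78408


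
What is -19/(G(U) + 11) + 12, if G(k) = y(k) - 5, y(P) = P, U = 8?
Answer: 149/14 ≈ 10.643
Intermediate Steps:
G(k) = -5 + k (G(k) = k - 5 = -5 + k)
-19/(G(U) + 11) + 12 = -19/((-5 + 8) + 11) + 12 = -19/(3 + 11) + 12 = -19/14 + 12 = 149/14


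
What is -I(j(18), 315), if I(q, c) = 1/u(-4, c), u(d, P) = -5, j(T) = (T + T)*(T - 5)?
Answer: 1/5 ≈ 0.20000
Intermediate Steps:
j(T) = 2*T*(-5 + T) (j(T) = (2*T)*(-5 + T) = 2*T*(-5 + T))
I(q, c) = -1/5 (I(q, c) = 1/(-5) = -1/5)
-I(j(18), 315) = -1*(-1/5) = 1/5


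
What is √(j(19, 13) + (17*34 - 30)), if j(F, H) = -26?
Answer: 3*√58 ≈ 22.847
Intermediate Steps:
√(j(19, 13) + (17*34 - 30)) = √(-26 + (17*34 - 30)) = √(-26 + (578 - 30)) = √(-26 + 548) = √522 = 3*√58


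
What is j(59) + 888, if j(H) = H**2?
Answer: 4369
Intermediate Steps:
j(59) + 888 = 59**2 + 888 = 3481 + 888 = 4369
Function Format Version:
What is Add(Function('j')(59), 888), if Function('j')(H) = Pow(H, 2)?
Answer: 4369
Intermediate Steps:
Add(Function('j')(59), 888) = Add(Pow(59, 2), 888) = Add(3481, 888) = 4369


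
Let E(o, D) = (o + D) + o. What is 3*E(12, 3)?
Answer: 81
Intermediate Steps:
E(o, D) = D + 2*o (E(o, D) = (D + o) + o = D + 2*o)
3*E(12, 3) = 3*(3 + 2*12) = 3*(3 + 24) = 3*27 = 81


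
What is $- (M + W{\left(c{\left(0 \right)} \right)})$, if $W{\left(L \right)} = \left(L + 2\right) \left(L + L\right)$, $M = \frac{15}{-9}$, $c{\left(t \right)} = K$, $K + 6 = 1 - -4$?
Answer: $\frac{11}{3} \approx 3.6667$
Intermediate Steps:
$K = -1$ ($K = -6 + \left(1 - -4\right) = -6 + \left(1 + 4\right) = -6 + 5 = -1$)
$c{\left(t \right)} = -1$
$M = - \frac{5}{3}$ ($M = 15 \left(- \frac{1}{9}\right) = - \frac{5}{3} \approx -1.6667$)
$W{\left(L \right)} = 2 L \left(2 + L\right)$ ($W{\left(L \right)} = \left(2 + L\right) 2 L = 2 L \left(2 + L\right)$)
$- (M + W{\left(c{\left(0 \right)} \right)}) = - (- \frac{5}{3} + 2 \left(-1\right) \left(2 - 1\right)) = - (- \frac{5}{3} + 2 \left(-1\right) 1) = - (- \frac{5}{3} - 2) = \left(-1\right) \left(- \frac{11}{3}\right) = \frac{11}{3}$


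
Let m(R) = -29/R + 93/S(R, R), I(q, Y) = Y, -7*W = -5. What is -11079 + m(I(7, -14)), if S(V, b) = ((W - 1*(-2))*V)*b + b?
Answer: -2868878/259 ≈ -11077.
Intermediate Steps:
W = 5/7 (W = -1/7*(-5) = 5/7 ≈ 0.71429)
S(V, b) = b + 19*V*b/7 (S(V, b) = ((5/7 - 1*(-2))*V)*b + b = ((5/7 + 2)*V)*b + b = (19*V/7)*b + b = 19*V*b/7 + b = b + 19*V*b/7)
m(R) = -29/R + 651/(R*(7 + 19*R)) (m(R) = -29/R + 93/((R*(7 + 19*R)/7)) = -29/R + 93*(7/(R*(7 + 19*R))) = -29/R + 651/(R*(7 + 19*R)))
-11079 + m(I(7, -14)) = -11079 + (448 - 551*(-14))/((-14)*(7 + 19*(-14))) = -11079 - (448 + 7714)/(14*(7 - 266)) = -11079 - 1/14*8162/(-259) = -11079 - 1/14*(-1/259)*8162 = -11079 + 583/259 = -2868878/259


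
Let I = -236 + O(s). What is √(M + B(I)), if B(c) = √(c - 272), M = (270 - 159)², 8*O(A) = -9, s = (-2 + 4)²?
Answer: √(49284 + I*√8146)/2 ≈ 111.0 + 0.10164*I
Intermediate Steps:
s = 4 (s = 2² = 4)
O(A) = -9/8 (O(A) = (⅛)*(-9) = -9/8)
I = -1897/8 (I = -236 - 9/8 = -1897/8 ≈ -237.13)
M = 12321 (M = 111² = 12321)
B(c) = √(-272 + c)
√(M + B(I)) = √(12321 + √(-272 - 1897/8)) = √(12321 + √(-4073/8)) = √(12321 + I*√8146/4)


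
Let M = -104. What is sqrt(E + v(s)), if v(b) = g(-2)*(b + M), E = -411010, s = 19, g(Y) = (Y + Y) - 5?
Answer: I*sqrt(410245) ≈ 640.5*I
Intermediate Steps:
g(Y) = -5 + 2*Y (g(Y) = 2*Y - 5 = -5 + 2*Y)
v(b) = 936 - 9*b (v(b) = (-5 + 2*(-2))*(b - 104) = (-5 - 4)*(-104 + b) = -9*(-104 + b) = 936 - 9*b)
sqrt(E + v(s)) = sqrt(-411010 + (936 - 9*19)) = sqrt(-411010 + (936 - 171)) = sqrt(-411010 + 765) = sqrt(-410245) = I*sqrt(410245)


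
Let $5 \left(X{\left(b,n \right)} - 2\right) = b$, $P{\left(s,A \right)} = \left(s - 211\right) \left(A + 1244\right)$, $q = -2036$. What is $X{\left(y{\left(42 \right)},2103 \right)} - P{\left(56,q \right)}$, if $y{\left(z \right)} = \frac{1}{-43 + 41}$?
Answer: $- \frac{1227581}{10} \approx -1.2276 \cdot 10^{5}$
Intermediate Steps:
$y{\left(z \right)} = - \frac{1}{2}$ ($y{\left(z \right)} = \frac{1}{-2} = - \frac{1}{2}$)
$P{\left(s,A \right)} = \left(-211 + s\right) \left(1244 + A\right)$
$X{\left(b,n \right)} = 2 + \frac{b}{5}$
$X{\left(y{\left(42 \right)},2103 \right)} - P{\left(56,q \right)} = \left(2 + \frac{1}{5} \left(- \frac{1}{2}\right)\right) - \left(-262484 - -429596 + 1244 \cdot 56 - 114016\right) = \left(2 - \frac{1}{10}\right) - \left(-262484 + 429596 + 69664 - 114016\right) = \frac{19}{10} - 122760 = - \frac{1227581}{10}$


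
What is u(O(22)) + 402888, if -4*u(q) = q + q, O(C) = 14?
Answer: 402881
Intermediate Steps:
u(q) = -q/2 (u(q) = -(q + q)/4 = -q/2)
u(O(22)) + 402888 = -1/2*14 + 402888 = -7 + 402888 = 402881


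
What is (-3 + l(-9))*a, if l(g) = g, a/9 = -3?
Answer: 324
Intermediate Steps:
a = -27 (a = 9*(-3) = -27)
(-3 + l(-9))*a = (-3 - 9)*(-27) = -12*(-27) = 324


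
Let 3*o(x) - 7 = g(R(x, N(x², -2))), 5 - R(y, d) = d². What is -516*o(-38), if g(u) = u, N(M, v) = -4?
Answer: 688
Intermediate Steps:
R(y, d) = 5 - d²
o(x) = -4/3 (o(x) = 7/3 + (5 - 1*(-4)²)/3 = 7/3 + (5 - 1*16)/3 = 7/3 + (5 - 16)/3 = 7/3 + (⅓)*(-11) = 7/3 - 11/3 = -4/3)
-516*o(-38) = -516*(-4/3) = 688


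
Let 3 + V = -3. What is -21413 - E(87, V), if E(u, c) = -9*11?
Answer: -21314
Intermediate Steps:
V = -6 (V = -3 - 3 = -6)
E(u, c) = -99
-21413 - E(87, V) = -21413 - 1*(-99) = -21413 + 99 = -21314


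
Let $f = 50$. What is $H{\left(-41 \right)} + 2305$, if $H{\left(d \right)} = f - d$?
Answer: $2396$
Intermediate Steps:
$H{\left(d \right)} = 50 - d$
$H{\left(-41 \right)} + 2305 = \left(50 - -41\right) + 2305 = \left(50 + 41\right) + 2305 = 91 + 2305 = 2396$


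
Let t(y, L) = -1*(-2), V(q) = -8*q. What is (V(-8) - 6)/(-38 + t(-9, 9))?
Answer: -29/18 ≈ -1.6111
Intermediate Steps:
t(y, L) = 2
(V(-8) - 6)/(-38 + t(-9, 9)) = (-8*(-8) - 6)/(-38 + 2) = (64 - 6)/(-36) = 58*(-1/36) = -29/18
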